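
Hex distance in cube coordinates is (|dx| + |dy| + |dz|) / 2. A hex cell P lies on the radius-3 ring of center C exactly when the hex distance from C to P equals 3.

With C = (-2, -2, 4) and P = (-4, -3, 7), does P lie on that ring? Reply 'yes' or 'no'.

|px - cx| = |-4 - (-2)| = 2
|py - cy| = |-3 - (-2)| = 1
|pz - cz| = |7 - 4| = 3
distance = (2+1+3)/2 = 6/2 = 3
radius = 3; distance == radius -> yes

Answer: yes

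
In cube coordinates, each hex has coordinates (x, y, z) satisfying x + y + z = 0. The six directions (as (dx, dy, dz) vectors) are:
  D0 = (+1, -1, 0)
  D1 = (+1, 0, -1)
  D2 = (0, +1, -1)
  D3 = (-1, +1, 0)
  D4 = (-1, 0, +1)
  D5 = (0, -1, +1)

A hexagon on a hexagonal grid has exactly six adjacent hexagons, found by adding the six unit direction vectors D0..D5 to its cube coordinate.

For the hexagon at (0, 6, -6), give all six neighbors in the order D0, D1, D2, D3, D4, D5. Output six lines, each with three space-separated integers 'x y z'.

Center: (0, 6, -6). Add each direction:
  D0: (0, 6, -6) + (1, -1, 0) = (1, 5, -6)
  D1: (0, 6, -6) + (1, 0, -1) = (1, 6, -7)
  D2: (0, 6, -6) + (0, 1, -1) = (0, 7, -7)
  D3: (0, 6, -6) + (-1, 1, 0) = (-1, 7, -6)
  D4: (0, 6, -6) + (-1, 0, 1) = (-1, 6, -5)
  D5: (0, 6, -6) + (0, -1, 1) = (0, 5, -5)

Answer: 1 5 -6
1 6 -7
0 7 -7
-1 7 -6
-1 6 -5
0 5 -5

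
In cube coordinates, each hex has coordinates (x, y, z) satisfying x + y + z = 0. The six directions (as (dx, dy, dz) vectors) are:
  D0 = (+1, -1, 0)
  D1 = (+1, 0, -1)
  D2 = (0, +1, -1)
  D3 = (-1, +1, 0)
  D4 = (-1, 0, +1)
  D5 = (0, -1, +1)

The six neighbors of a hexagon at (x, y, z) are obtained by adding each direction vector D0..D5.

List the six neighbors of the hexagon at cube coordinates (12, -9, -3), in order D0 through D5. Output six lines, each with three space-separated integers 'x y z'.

Answer: 13 -10 -3
13 -9 -4
12 -8 -4
11 -8 -3
11 -9 -2
12 -10 -2

Derivation:
Center: (12, -9, -3). Add each direction:
  D0: (12, -9, -3) + (1, -1, 0) = (13, -10, -3)
  D1: (12, -9, -3) + (1, 0, -1) = (13, -9, -4)
  D2: (12, -9, -3) + (0, 1, -1) = (12, -8, -4)
  D3: (12, -9, -3) + (-1, 1, 0) = (11, -8, -3)
  D4: (12, -9, -3) + (-1, 0, 1) = (11, -9, -2)
  D5: (12, -9, -3) + (0, -1, 1) = (12, -10, -2)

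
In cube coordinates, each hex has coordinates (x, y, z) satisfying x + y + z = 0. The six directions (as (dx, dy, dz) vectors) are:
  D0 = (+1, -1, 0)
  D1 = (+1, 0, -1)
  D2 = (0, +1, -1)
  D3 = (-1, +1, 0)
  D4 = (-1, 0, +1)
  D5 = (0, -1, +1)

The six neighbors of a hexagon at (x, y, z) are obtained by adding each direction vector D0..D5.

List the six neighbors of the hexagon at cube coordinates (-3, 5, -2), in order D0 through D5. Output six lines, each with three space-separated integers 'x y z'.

Answer: -2 4 -2
-2 5 -3
-3 6 -3
-4 6 -2
-4 5 -1
-3 4 -1

Derivation:
Center: (-3, 5, -2). Add each direction:
  D0: (-3, 5, -2) + (1, -1, 0) = (-2, 4, -2)
  D1: (-3, 5, -2) + (1, 0, -1) = (-2, 5, -3)
  D2: (-3, 5, -2) + (0, 1, -1) = (-3, 6, -3)
  D3: (-3, 5, -2) + (-1, 1, 0) = (-4, 6, -2)
  D4: (-3, 5, -2) + (-1, 0, 1) = (-4, 5, -1)
  D5: (-3, 5, -2) + (0, -1, 1) = (-3, 4, -1)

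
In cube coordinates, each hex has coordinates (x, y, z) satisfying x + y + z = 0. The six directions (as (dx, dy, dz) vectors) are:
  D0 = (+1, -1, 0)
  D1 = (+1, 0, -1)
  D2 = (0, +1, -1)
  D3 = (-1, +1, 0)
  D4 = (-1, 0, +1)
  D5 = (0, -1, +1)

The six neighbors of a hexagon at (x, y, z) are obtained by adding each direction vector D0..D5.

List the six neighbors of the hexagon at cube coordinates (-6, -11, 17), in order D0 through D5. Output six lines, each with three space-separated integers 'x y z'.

Center: (-6, -11, 17). Add each direction:
  D0: (-6, -11, 17) + (1, -1, 0) = (-5, -12, 17)
  D1: (-6, -11, 17) + (1, 0, -1) = (-5, -11, 16)
  D2: (-6, -11, 17) + (0, 1, -1) = (-6, -10, 16)
  D3: (-6, -11, 17) + (-1, 1, 0) = (-7, -10, 17)
  D4: (-6, -11, 17) + (-1, 0, 1) = (-7, -11, 18)
  D5: (-6, -11, 17) + (0, -1, 1) = (-6, -12, 18)

Answer: -5 -12 17
-5 -11 16
-6 -10 16
-7 -10 17
-7 -11 18
-6 -12 18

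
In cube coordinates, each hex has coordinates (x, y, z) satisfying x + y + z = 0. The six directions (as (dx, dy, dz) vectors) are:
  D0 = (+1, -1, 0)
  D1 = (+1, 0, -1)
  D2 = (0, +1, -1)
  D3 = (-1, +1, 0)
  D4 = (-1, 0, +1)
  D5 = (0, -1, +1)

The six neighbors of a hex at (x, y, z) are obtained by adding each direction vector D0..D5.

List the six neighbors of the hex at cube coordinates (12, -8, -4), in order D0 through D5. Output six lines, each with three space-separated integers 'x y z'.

Center: (12, -8, -4). Add each direction:
  D0: (12, -8, -4) + (1, -1, 0) = (13, -9, -4)
  D1: (12, -8, -4) + (1, 0, -1) = (13, -8, -5)
  D2: (12, -8, -4) + (0, 1, -1) = (12, -7, -5)
  D3: (12, -8, -4) + (-1, 1, 0) = (11, -7, -4)
  D4: (12, -8, -4) + (-1, 0, 1) = (11, -8, -3)
  D5: (12, -8, -4) + (0, -1, 1) = (12, -9, -3)

Answer: 13 -9 -4
13 -8 -5
12 -7 -5
11 -7 -4
11 -8 -3
12 -9 -3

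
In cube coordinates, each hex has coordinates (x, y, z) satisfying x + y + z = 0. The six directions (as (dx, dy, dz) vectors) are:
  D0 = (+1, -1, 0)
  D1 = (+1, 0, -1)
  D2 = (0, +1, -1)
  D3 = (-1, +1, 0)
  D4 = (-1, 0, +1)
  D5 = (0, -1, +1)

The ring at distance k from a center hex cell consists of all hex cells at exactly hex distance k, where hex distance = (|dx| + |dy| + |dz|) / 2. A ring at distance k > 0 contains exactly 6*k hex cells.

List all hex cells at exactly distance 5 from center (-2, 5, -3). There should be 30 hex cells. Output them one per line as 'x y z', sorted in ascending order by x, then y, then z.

Walk ring at distance 5 from (-2, 5, -3):
Start at center + D4*5 = (-7, 5, 2)
  hex 0: (-7, 5, 2)
  hex 1: (-6, 4, 2)
  hex 2: (-5, 3, 2)
  hex 3: (-4, 2, 2)
  hex 4: (-3, 1, 2)
  hex 5: (-2, 0, 2)
  hex 6: (-1, 0, 1)
  hex 7: (0, 0, 0)
  hex 8: (1, 0, -1)
  hex 9: (2, 0, -2)
  hex 10: (3, 0, -3)
  hex 11: (3, 1, -4)
  hex 12: (3, 2, -5)
  hex 13: (3, 3, -6)
  hex 14: (3, 4, -7)
  hex 15: (3, 5, -8)
  hex 16: (2, 6, -8)
  hex 17: (1, 7, -8)
  hex 18: (0, 8, -8)
  hex 19: (-1, 9, -8)
  hex 20: (-2, 10, -8)
  hex 21: (-3, 10, -7)
  hex 22: (-4, 10, -6)
  hex 23: (-5, 10, -5)
  hex 24: (-6, 10, -4)
  hex 25: (-7, 10, -3)
  hex 26: (-7, 9, -2)
  hex 27: (-7, 8, -1)
  hex 28: (-7, 7, 0)
  hex 29: (-7, 6, 1)
Sorted: 30 hexes.

Answer: -7 5 2
-7 6 1
-7 7 0
-7 8 -1
-7 9 -2
-7 10 -3
-6 4 2
-6 10 -4
-5 3 2
-5 10 -5
-4 2 2
-4 10 -6
-3 1 2
-3 10 -7
-2 0 2
-2 10 -8
-1 0 1
-1 9 -8
0 0 0
0 8 -8
1 0 -1
1 7 -8
2 0 -2
2 6 -8
3 0 -3
3 1 -4
3 2 -5
3 3 -6
3 4 -7
3 5 -8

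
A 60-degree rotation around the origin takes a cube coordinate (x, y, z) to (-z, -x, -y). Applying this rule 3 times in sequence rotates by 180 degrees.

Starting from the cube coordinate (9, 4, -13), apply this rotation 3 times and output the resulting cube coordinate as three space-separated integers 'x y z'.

Start: (9, 4, -13)
Step 1: (9, 4, -13) -> (-(-13), -(9), -(4)) = (13, -9, -4)
Step 2: (13, -9, -4) -> (-(-4), -(13), -(-9)) = (4, -13, 9)
Step 3: (4, -13, 9) -> (-(9), -(4), -(-13)) = (-9, -4, 13)

Answer: -9 -4 13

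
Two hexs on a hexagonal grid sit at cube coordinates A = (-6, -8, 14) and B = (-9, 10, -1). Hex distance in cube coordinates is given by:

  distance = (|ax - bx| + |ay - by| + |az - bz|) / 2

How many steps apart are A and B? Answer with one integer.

|ax - bx| = |-6 - (-9)| = 3
|ay - by| = |-8 - 10| = 18
|az - bz| = |14 - (-1)| = 15
distance = (3 + 18 + 15) / 2 = 36 / 2 = 18

Answer: 18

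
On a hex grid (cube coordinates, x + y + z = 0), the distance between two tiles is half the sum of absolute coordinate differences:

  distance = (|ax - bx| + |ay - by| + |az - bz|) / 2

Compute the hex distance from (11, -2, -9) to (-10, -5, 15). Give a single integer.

Answer: 24

Derivation:
|ax - bx| = |11 - (-10)| = 21
|ay - by| = |-2 - (-5)| = 3
|az - bz| = |-9 - 15| = 24
distance = (21 + 3 + 24) / 2 = 48 / 2 = 24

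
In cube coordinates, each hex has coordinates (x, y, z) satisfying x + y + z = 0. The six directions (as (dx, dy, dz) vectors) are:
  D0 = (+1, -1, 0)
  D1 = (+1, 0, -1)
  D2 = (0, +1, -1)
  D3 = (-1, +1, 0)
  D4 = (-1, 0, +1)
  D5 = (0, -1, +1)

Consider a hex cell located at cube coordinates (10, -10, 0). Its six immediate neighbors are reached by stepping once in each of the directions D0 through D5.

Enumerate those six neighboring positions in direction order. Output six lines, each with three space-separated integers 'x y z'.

Answer: 11 -11 0
11 -10 -1
10 -9 -1
9 -9 0
9 -10 1
10 -11 1

Derivation:
Center: (10, -10, 0). Add each direction:
  D0: (10, -10, 0) + (1, -1, 0) = (11, -11, 0)
  D1: (10, -10, 0) + (1, 0, -1) = (11, -10, -1)
  D2: (10, -10, 0) + (0, 1, -1) = (10, -9, -1)
  D3: (10, -10, 0) + (-1, 1, 0) = (9, -9, 0)
  D4: (10, -10, 0) + (-1, 0, 1) = (9, -10, 1)
  D5: (10, -10, 0) + (0, -1, 1) = (10, -11, 1)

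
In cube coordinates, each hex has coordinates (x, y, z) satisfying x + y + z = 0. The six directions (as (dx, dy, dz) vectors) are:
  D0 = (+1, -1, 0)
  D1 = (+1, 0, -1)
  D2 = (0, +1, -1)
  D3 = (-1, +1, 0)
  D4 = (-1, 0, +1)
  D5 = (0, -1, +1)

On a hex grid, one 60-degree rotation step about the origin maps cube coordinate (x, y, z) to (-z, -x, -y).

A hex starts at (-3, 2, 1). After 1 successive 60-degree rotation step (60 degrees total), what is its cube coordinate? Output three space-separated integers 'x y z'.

Answer: -1 3 -2

Derivation:
Start: (-3, 2, 1)
Step 1: (-3, 2, 1) -> (-(1), -(-3), -(2)) = (-1, 3, -2)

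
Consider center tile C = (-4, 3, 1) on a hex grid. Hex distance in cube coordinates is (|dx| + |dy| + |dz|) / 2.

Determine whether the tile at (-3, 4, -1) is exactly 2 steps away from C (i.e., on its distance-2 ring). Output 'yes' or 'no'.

Answer: yes

Derivation:
|px - cx| = |-3 - (-4)| = 1
|py - cy| = |4 - 3| = 1
|pz - cz| = |-1 - 1| = 2
distance = (1+1+2)/2 = 4/2 = 2
radius = 2; distance == radius -> yes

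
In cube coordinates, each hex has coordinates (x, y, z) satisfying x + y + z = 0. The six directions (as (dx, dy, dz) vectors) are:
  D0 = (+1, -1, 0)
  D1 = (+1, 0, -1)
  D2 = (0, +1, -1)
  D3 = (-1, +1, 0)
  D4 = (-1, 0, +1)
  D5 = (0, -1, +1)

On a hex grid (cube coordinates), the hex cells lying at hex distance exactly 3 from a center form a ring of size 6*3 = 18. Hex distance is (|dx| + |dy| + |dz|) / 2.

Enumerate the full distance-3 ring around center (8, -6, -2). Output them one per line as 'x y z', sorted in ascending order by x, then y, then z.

Answer: 5 -6 1
5 -5 0
5 -4 -1
5 -3 -2
6 -7 1
6 -3 -3
7 -8 1
7 -3 -4
8 -9 1
8 -3 -5
9 -9 0
9 -4 -5
10 -9 -1
10 -5 -5
11 -9 -2
11 -8 -3
11 -7 -4
11 -6 -5

Derivation:
Walk ring at distance 3 from (8, -6, -2):
Start at center + D4*3 = (5, -6, 1)
  hex 0: (5, -6, 1)
  hex 1: (6, -7, 1)
  hex 2: (7, -8, 1)
  hex 3: (8, -9, 1)
  hex 4: (9, -9, 0)
  hex 5: (10, -9, -1)
  hex 6: (11, -9, -2)
  hex 7: (11, -8, -3)
  hex 8: (11, -7, -4)
  hex 9: (11, -6, -5)
  hex 10: (10, -5, -5)
  hex 11: (9, -4, -5)
  hex 12: (8, -3, -5)
  hex 13: (7, -3, -4)
  hex 14: (6, -3, -3)
  hex 15: (5, -3, -2)
  hex 16: (5, -4, -1)
  hex 17: (5, -5, 0)
Sorted: 18 hexes.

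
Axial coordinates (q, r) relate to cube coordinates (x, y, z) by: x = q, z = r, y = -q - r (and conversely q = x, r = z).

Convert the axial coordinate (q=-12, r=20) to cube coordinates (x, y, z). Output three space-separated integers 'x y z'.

x = q = -12
z = r = 20
y = -x - z = -(-12) - (20) = -8

Answer: -12 -8 20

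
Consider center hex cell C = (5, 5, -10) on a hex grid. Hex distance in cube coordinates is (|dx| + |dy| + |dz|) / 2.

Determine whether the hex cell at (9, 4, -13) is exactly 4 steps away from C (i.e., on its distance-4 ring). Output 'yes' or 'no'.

|px - cx| = |9 - 5| = 4
|py - cy| = |4 - 5| = 1
|pz - cz| = |-13 - (-10)| = 3
distance = (4+1+3)/2 = 8/2 = 4
radius = 4; distance == radius -> yes

Answer: yes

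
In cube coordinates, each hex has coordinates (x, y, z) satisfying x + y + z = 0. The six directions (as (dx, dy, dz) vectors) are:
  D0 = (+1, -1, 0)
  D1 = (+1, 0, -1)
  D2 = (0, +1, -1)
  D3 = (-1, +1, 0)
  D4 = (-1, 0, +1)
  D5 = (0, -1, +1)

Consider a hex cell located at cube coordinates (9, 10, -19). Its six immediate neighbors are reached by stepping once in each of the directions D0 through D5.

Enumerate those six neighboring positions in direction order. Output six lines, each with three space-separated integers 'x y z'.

Answer: 10 9 -19
10 10 -20
9 11 -20
8 11 -19
8 10 -18
9 9 -18

Derivation:
Center: (9, 10, -19). Add each direction:
  D0: (9, 10, -19) + (1, -1, 0) = (10, 9, -19)
  D1: (9, 10, -19) + (1, 0, -1) = (10, 10, -20)
  D2: (9, 10, -19) + (0, 1, -1) = (9, 11, -20)
  D3: (9, 10, -19) + (-1, 1, 0) = (8, 11, -19)
  D4: (9, 10, -19) + (-1, 0, 1) = (8, 10, -18)
  D5: (9, 10, -19) + (0, -1, 1) = (9, 9, -18)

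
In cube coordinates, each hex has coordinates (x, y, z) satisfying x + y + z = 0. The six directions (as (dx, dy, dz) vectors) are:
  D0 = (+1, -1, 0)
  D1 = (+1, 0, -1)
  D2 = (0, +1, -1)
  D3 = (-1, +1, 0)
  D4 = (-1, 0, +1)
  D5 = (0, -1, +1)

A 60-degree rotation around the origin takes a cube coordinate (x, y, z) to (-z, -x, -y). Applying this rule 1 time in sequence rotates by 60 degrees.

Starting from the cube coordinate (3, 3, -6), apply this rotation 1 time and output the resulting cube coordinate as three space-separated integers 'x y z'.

Answer: 6 -3 -3

Derivation:
Start: (3, 3, -6)
Step 1: (3, 3, -6) -> (-(-6), -(3), -(3)) = (6, -3, -3)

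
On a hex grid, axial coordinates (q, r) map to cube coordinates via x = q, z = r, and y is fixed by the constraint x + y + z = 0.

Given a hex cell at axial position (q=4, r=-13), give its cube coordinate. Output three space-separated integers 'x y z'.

x = q = 4
z = r = -13
y = -x - z = -(4) - (-13) = 9

Answer: 4 9 -13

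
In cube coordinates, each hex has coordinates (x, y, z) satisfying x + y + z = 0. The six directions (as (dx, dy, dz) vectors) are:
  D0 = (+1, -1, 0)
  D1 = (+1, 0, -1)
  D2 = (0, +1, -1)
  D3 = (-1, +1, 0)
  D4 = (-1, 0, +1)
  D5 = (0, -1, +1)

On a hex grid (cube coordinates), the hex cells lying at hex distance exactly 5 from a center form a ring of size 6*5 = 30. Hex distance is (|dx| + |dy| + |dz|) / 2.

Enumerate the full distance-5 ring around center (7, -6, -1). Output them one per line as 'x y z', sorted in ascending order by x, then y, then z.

Walk ring at distance 5 from (7, -6, -1):
Start at center + D4*5 = (2, -6, 4)
  hex 0: (2, -6, 4)
  hex 1: (3, -7, 4)
  hex 2: (4, -8, 4)
  hex 3: (5, -9, 4)
  hex 4: (6, -10, 4)
  hex 5: (7, -11, 4)
  hex 6: (8, -11, 3)
  hex 7: (9, -11, 2)
  hex 8: (10, -11, 1)
  hex 9: (11, -11, 0)
  hex 10: (12, -11, -1)
  hex 11: (12, -10, -2)
  hex 12: (12, -9, -3)
  hex 13: (12, -8, -4)
  hex 14: (12, -7, -5)
  hex 15: (12, -6, -6)
  hex 16: (11, -5, -6)
  hex 17: (10, -4, -6)
  hex 18: (9, -3, -6)
  hex 19: (8, -2, -6)
  hex 20: (7, -1, -6)
  hex 21: (6, -1, -5)
  hex 22: (5, -1, -4)
  hex 23: (4, -1, -3)
  hex 24: (3, -1, -2)
  hex 25: (2, -1, -1)
  hex 26: (2, -2, 0)
  hex 27: (2, -3, 1)
  hex 28: (2, -4, 2)
  hex 29: (2, -5, 3)
Sorted: 30 hexes.

Answer: 2 -6 4
2 -5 3
2 -4 2
2 -3 1
2 -2 0
2 -1 -1
3 -7 4
3 -1 -2
4 -8 4
4 -1 -3
5 -9 4
5 -1 -4
6 -10 4
6 -1 -5
7 -11 4
7 -1 -6
8 -11 3
8 -2 -6
9 -11 2
9 -3 -6
10 -11 1
10 -4 -6
11 -11 0
11 -5 -6
12 -11 -1
12 -10 -2
12 -9 -3
12 -8 -4
12 -7 -5
12 -6 -6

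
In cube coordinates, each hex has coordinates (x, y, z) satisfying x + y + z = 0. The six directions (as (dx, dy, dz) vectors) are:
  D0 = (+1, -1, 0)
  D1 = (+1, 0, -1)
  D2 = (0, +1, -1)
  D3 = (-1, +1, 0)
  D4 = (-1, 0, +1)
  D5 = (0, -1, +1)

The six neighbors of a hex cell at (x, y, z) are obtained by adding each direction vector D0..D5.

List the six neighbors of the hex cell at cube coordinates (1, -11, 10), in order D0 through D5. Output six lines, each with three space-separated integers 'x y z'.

Answer: 2 -12 10
2 -11 9
1 -10 9
0 -10 10
0 -11 11
1 -12 11

Derivation:
Center: (1, -11, 10). Add each direction:
  D0: (1, -11, 10) + (1, -1, 0) = (2, -12, 10)
  D1: (1, -11, 10) + (1, 0, -1) = (2, -11, 9)
  D2: (1, -11, 10) + (0, 1, -1) = (1, -10, 9)
  D3: (1, -11, 10) + (-1, 1, 0) = (0, -10, 10)
  D4: (1, -11, 10) + (-1, 0, 1) = (0, -11, 11)
  D5: (1, -11, 10) + (0, -1, 1) = (1, -12, 11)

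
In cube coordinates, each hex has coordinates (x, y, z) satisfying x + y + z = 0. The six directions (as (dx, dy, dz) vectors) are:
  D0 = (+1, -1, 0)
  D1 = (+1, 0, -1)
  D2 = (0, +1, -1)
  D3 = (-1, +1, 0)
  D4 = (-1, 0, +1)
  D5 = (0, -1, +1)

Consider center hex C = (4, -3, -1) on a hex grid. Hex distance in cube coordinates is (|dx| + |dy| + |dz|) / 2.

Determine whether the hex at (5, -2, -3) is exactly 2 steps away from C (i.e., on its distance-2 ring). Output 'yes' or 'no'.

Answer: yes

Derivation:
|px - cx| = |5 - 4| = 1
|py - cy| = |-2 - (-3)| = 1
|pz - cz| = |-3 - (-1)| = 2
distance = (1+1+2)/2 = 4/2 = 2
radius = 2; distance == radius -> yes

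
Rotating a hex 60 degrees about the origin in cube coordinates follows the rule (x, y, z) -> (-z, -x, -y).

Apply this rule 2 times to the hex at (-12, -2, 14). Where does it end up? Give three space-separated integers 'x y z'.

Answer: -2 14 -12

Derivation:
Start: (-12, -2, 14)
Step 1: (-12, -2, 14) -> (-(14), -(-12), -(-2)) = (-14, 12, 2)
Step 2: (-14, 12, 2) -> (-(2), -(-14), -(12)) = (-2, 14, -12)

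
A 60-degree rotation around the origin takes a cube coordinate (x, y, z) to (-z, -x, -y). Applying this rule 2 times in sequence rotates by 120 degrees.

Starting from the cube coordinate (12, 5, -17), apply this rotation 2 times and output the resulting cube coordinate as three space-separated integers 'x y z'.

Start: (12, 5, -17)
Step 1: (12, 5, -17) -> (-(-17), -(12), -(5)) = (17, -12, -5)
Step 2: (17, -12, -5) -> (-(-5), -(17), -(-12)) = (5, -17, 12)

Answer: 5 -17 12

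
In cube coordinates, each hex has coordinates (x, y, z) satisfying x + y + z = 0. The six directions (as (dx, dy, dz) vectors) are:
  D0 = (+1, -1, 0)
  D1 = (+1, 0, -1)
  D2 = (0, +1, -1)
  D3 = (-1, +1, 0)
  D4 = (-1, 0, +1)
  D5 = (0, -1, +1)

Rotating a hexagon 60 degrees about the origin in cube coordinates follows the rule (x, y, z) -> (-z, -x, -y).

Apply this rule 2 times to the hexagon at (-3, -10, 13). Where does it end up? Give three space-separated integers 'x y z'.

Answer: -10 13 -3

Derivation:
Start: (-3, -10, 13)
Step 1: (-3, -10, 13) -> (-(13), -(-3), -(-10)) = (-13, 3, 10)
Step 2: (-13, 3, 10) -> (-(10), -(-13), -(3)) = (-10, 13, -3)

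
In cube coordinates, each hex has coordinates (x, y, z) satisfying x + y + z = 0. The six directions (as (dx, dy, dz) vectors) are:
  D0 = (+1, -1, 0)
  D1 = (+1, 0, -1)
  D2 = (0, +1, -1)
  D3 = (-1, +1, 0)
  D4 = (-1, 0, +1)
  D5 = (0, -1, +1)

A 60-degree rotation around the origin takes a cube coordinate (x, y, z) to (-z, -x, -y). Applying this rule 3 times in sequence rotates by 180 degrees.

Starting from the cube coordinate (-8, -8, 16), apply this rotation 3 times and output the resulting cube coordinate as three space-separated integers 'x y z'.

Start: (-8, -8, 16)
Step 1: (-8, -8, 16) -> (-(16), -(-8), -(-8)) = (-16, 8, 8)
Step 2: (-16, 8, 8) -> (-(8), -(-16), -(8)) = (-8, 16, -8)
Step 3: (-8, 16, -8) -> (-(-8), -(-8), -(16)) = (8, 8, -16)

Answer: 8 8 -16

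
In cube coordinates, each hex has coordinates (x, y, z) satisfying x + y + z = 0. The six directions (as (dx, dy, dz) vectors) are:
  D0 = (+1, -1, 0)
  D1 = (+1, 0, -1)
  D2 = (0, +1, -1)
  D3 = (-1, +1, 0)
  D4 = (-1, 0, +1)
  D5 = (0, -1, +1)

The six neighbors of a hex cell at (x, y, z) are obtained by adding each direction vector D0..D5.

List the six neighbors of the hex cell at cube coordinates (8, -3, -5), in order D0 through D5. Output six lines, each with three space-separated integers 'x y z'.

Center: (8, -3, -5). Add each direction:
  D0: (8, -3, -5) + (1, -1, 0) = (9, -4, -5)
  D1: (8, -3, -5) + (1, 0, -1) = (9, -3, -6)
  D2: (8, -3, -5) + (0, 1, -1) = (8, -2, -6)
  D3: (8, -3, -5) + (-1, 1, 0) = (7, -2, -5)
  D4: (8, -3, -5) + (-1, 0, 1) = (7, -3, -4)
  D5: (8, -3, -5) + (0, -1, 1) = (8, -4, -4)

Answer: 9 -4 -5
9 -3 -6
8 -2 -6
7 -2 -5
7 -3 -4
8 -4 -4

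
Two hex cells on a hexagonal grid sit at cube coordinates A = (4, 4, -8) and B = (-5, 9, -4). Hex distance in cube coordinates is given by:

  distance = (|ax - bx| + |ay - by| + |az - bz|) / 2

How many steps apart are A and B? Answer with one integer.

Answer: 9

Derivation:
|ax - bx| = |4 - (-5)| = 9
|ay - by| = |4 - 9| = 5
|az - bz| = |-8 - (-4)| = 4
distance = (9 + 5 + 4) / 2 = 18 / 2 = 9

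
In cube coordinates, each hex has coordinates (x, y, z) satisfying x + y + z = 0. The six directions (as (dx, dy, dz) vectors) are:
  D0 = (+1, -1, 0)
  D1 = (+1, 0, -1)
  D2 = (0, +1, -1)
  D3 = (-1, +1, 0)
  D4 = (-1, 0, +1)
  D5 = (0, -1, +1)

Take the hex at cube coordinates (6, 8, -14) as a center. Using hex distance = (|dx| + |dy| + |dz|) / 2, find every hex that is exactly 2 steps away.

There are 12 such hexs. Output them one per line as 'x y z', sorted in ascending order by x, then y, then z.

Answer: 4 8 -12
4 9 -13
4 10 -14
5 7 -12
5 10 -15
6 6 -12
6 10 -16
7 6 -13
7 9 -16
8 6 -14
8 7 -15
8 8 -16

Derivation:
Walk ring at distance 2 from (6, 8, -14):
Start at center + D4*2 = (4, 8, -12)
  hex 0: (4, 8, -12)
  hex 1: (5, 7, -12)
  hex 2: (6, 6, -12)
  hex 3: (7, 6, -13)
  hex 4: (8, 6, -14)
  hex 5: (8, 7, -15)
  hex 6: (8, 8, -16)
  hex 7: (7, 9, -16)
  hex 8: (6, 10, -16)
  hex 9: (5, 10, -15)
  hex 10: (4, 10, -14)
  hex 11: (4, 9, -13)
Sorted: 12 hexes.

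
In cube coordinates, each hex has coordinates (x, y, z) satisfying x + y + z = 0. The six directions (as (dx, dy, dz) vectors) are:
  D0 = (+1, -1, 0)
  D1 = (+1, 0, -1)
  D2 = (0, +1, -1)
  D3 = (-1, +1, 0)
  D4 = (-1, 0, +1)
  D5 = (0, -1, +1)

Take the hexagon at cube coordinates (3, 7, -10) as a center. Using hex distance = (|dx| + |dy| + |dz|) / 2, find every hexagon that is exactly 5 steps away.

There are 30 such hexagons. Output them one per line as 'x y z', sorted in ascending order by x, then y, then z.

Walk ring at distance 5 from (3, 7, -10):
Start at center + D4*5 = (-2, 7, -5)
  hex 0: (-2, 7, -5)
  hex 1: (-1, 6, -5)
  hex 2: (0, 5, -5)
  hex 3: (1, 4, -5)
  hex 4: (2, 3, -5)
  hex 5: (3, 2, -5)
  hex 6: (4, 2, -6)
  hex 7: (5, 2, -7)
  hex 8: (6, 2, -8)
  hex 9: (7, 2, -9)
  hex 10: (8, 2, -10)
  hex 11: (8, 3, -11)
  hex 12: (8, 4, -12)
  hex 13: (8, 5, -13)
  hex 14: (8, 6, -14)
  hex 15: (8, 7, -15)
  hex 16: (7, 8, -15)
  hex 17: (6, 9, -15)
  hex 18: (5, 10, -15)
  hex 19: (4, 11, -15)
  hex 20: (3, 12, -15)
  hex 21: (2, 12, -14)
  hex 22: (1, 12, -13)
  hex 23: (0, 12, -12)
  hex 24: (-1, 12, -11)
  hex 25: (-2, 12, -10)
  hex 26: (-2, 11, -9)
  hex 27: (-2, 10, -8)
  hex 28: (-2, 9, -7)
  hex 29: (-2, 8, -6)
Sorted: 30 hexes.

Answer: -2 7 -5
-2 8 -6
-2 9 -7
-2 10 -8
-2 11 -9
-2 12 -10
-1 6 -5
-1 12 -11
0 5 -5
0 12 -12
1 4 -5
1 12 -13
2 3 -5
2 12 -14
3 2 -5
3 12 -15
4 2 -6
4 11 -15
5 2 -7
5 10 -15
6 2 -8
6 9 -15
7 2 -9
7 8 -15
8 2 -10
8 3 -11
8 4 -12
8 5 -13
8 6 -14
8 7 -15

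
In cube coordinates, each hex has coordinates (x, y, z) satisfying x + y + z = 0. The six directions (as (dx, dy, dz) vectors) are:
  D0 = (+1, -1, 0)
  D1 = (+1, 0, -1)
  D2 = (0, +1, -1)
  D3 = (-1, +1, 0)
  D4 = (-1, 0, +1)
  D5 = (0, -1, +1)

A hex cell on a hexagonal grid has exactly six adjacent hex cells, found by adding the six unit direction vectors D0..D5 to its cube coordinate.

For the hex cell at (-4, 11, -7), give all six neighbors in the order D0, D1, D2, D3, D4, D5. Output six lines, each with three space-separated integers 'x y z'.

Answer: -3 10 -7
-3 11 -8
-4 12 -8
-5 12 -7
-5 11 -6
-4 10 -6

Derivation:
Center: (-4, 11, -7). Add each direction:
  D0: (-4, 11, -7) + (1, -1, 0) = (-3, 10, -7)
  D1: (-4, 11, -7) + (1, 0, -1) = (-3, 11, -8)
  D2: (-4, 11, -7) + (0, 1, -1) = (-4, 12, -8)
  D3: (-4, 11, -7) + (-1, 1, 0) = (-5, 12, -7)
  D4: (-4, 11, -7) + (-1, 0, 1) = (-5, 11, -6)
  D5: (-4, 11, -7) + (0, -1, 1) = (-4, 10, -6)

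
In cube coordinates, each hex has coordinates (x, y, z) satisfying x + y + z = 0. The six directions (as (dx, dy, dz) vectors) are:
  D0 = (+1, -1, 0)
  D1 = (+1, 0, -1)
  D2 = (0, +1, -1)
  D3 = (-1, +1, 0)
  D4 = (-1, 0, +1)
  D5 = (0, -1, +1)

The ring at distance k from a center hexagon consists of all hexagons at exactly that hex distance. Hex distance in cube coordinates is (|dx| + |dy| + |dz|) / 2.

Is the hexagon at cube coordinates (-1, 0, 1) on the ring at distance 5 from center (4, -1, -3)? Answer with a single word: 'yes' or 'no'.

|px - cx| = |-1 - 4| = 5
|py - cy| = |0 - (-1)| = 1
|pz - cz| = |1 - (-3)| = 4
distance = (5+1+4)/2 = 10/2 = 5
radius = 5; distance == radius -> yes

Answer: yes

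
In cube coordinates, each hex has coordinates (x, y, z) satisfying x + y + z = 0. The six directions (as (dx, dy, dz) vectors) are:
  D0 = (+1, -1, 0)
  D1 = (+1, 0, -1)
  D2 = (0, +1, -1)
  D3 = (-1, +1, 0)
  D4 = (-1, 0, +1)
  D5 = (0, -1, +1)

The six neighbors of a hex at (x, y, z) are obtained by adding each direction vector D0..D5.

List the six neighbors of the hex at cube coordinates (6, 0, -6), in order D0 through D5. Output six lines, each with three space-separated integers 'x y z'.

Answer: 7 -1 -6
7 0 -7
6 1 -7
5 1 -6
5 0 -5
6 -1 -5

Derivation:
Center: (6, 0, -6). Add each direction:
  D0: (6, 0, -6) + (1, -1, 0) = (7, -1, -6)
  D1: (6, 0, -6) + (1, 0, -1) = (7, 0, -7)
  D2: (6, 0, -6) + (0, 1, -1) = (6, 1, -7)
  D3: (6, 0, -6) + (-1, 1, 0) = (5, 1, -6)
  D4: (6, 0, -6) + (-1, 0, 1) = (5, 0, -5)
  D5: (6, 0, -6) + (0, -1, 1) = (6, -1, -5)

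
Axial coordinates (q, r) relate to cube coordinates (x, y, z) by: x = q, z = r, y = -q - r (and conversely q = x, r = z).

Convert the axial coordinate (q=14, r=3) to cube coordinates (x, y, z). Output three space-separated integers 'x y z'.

x = q = 14
z = r = 3
y = -x - z = -(14) - (3) = -17

Answer: 14 -17 3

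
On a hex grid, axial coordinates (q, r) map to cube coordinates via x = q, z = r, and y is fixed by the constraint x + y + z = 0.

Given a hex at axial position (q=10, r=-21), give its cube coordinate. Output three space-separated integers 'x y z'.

Answer: 10 11 -21

Derivation:
x = q = 10
z = r = -21
y = -x - z = -(10) - (-21) = 11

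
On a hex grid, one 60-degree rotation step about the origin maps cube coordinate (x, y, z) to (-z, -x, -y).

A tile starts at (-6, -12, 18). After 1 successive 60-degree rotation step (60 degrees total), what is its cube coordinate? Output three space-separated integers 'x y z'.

Answer: -18 6 12

Derivation:
Start: (-6, -12, 18)
Step 1: (-6, -12, 18) -> (-(18), -(-6), -(-12)) = (-18, 6, 12)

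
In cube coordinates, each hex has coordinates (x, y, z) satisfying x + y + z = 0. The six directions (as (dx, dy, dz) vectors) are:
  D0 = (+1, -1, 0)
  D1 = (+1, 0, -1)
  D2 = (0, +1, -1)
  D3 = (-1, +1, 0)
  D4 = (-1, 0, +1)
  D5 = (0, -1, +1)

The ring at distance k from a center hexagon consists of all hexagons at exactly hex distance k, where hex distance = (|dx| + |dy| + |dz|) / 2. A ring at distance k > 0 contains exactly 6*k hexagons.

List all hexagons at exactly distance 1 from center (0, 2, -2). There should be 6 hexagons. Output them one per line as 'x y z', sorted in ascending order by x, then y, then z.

Answer: -1 2 -1
-1 3 -2
0 1 -1
0 3 -3
1 1 -2
1 2 -3

Derivation:
Walk ring at distance 1 from (0, 2, -2):
Start at center + D4*1 = (-1, 2, -1)
  hex 0: (-1, 2, -1)
  hex 1: (0, 1, -1)
  hex 2: (1, 1, -2)
  hex 3: (1, 2, -3)
  hex 4: (0, 3, -3)
  hex 5: (-1, 3, -2)
Sorted: 6 hexes.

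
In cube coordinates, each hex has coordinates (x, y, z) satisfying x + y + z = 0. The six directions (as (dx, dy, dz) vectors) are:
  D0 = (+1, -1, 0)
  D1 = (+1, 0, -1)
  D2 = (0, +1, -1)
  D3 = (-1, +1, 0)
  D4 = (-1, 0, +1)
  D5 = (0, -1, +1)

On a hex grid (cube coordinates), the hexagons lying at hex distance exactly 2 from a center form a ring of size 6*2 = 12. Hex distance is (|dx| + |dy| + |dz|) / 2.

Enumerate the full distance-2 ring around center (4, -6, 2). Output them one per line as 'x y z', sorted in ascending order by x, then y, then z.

Answer: 2 -6 4
2 -5 3
2 -4 2
3 -7 4
3 -4 1
4 -8 4
4 -4 0
5 -8 3
5 -5 0
6 -8 2
6 -7 1
6 -6 0

Derivation:
Walk ring at distance 2 from (4, -6, 2):
Start at center + D4*2 = (2, -6, 4)
  hex 0: (2, -6, 4)
  hex 1: (3, -7, 4)
  hex 2: (4, -8, 4)
  hex 3: (5, -8, 3)
  hex 4: (6, -8, 2)
  hex 5: (6, -7, 1)
  hex 6: (6, -6, 0)
  hex 7: (5, -5, 0)
  hex 8: (4, -4, 0)
  hex 9: (3, -4, 1)
  hex 10: (2, -4, 2)
  hex 11: (2, -5, 3)
Sorted: 12 hexes.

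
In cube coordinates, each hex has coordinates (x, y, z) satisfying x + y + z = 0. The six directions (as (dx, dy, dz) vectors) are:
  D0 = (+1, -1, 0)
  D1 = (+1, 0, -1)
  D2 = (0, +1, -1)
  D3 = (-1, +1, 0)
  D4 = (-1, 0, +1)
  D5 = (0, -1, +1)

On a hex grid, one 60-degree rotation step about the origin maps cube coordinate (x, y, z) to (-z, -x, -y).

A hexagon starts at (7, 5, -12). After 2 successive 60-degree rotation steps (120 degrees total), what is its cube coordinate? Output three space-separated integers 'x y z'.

Answer: 5 -12 7

Derivation:
Start: (7, 5, -12)
Step 1: (7, 5, -12) -> (-(-12), -(7), -(5)) = (12, -7, -5)
Step 2: (12, -7, -5) -> (-(-5), -(12), -(-7)) = (5, -12, 7)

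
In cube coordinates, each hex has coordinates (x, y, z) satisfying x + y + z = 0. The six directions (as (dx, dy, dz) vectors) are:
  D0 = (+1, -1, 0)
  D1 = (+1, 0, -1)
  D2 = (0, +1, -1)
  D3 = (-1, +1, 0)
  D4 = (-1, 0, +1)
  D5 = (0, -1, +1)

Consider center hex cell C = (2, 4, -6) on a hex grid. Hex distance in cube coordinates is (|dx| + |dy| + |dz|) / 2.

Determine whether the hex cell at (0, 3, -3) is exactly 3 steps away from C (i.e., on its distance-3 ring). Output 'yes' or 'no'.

|px - cx| = |0 - 2| = 2
|py - cy| = |3 - 4| = 1
|pz - cz| = |-3 - (-6)| = 3
distance = (2+1+3)/2 = 6/2 = 3
radius = 3; distance == radius -> yes

Answer: yes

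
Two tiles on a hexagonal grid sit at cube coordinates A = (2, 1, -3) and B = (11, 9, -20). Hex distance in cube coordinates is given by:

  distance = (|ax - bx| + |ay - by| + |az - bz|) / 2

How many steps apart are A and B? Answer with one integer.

Answer: 17

Derivation:
|ax - bx| = |2 - 11| = 9
|ay - by| = |1 - 9| = 8
|az - bz| = |-3 - (-20)| = 17
distance = (9 + 8 + 17) / 2 = 34 / 2 = 17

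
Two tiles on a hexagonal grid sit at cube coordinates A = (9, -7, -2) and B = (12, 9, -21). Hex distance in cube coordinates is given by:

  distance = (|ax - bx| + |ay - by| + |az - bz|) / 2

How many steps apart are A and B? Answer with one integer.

|ax - bx| = |9 - 12| = 3
|ay - by| = |-7 - 9| = 16
|az - bz| = |-2 - (-21)| = 19
distance = (3 + 16 + 19) / 2 = 38 / 2 = 19

Answer: 19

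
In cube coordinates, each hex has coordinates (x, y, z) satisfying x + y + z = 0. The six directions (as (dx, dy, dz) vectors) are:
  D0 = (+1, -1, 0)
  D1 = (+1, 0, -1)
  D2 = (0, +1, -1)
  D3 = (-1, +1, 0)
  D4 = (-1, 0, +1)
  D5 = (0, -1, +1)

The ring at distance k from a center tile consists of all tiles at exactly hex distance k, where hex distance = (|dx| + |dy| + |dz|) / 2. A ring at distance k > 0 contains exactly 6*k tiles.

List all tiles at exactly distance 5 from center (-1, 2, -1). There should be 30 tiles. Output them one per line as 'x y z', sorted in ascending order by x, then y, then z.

Answer: -6 2 4
-6 3 3
-6 4 2
-6 5 1
-6 6 0
-6 7 -1
-5 1 4
-5 7 -2
-4 0 4
-4 7 -3
-3 -1 4
-3 7 -4
-2 -2 4
-2 7 -5
-1 -3 4
-1 7 -6
0 -3 3
0 6 -6
1 -3 2
1 5 -6
2 -3 1
2 4 -6
3 -3 0
3 3 -6
4 -3 -1
4 -2 -2
4 -1 -3
4 0 -4
4 1 -5
4 2 -6

Derivation:
Walk ring at distance 5 from (-1, 2, -1):
Start at center + D4*5 = (-6, 2, 4)
  hex 0: (-6, 2, 4)
  hex 1: (-5, 1, 4)
  hex 2: (-4, 0, 4)
  hex 3: (-3, -1, 4)
  hex 4: (-2, -2, 4)
  hex 5: (-1, -3, 4)
  hex 6: (0, -3, 3)
  hex 7: (1, -3, 2)
  hex 8: (2, -3, 1)
  hex 9: (3, -3, 0)
  hex 10: (4, -3, -1)
  hex 11: (4, -2, -2)
  hex 12: (4, -1, -3)
  hex 13: (4, 0, -4)
  hex 14: (4, 1, -5)
  hex 15: (4, 2, -6)
  hex 16: (3, 3, -6)
  hex 17: (2, 4, -6)
  hex 18: (1, 5, -6)
  hex 19: (0, 6, -6)
  hex 20: (-1, 7, -6)
  hex 21: (-2, 7, -5)
  hex 22: (-3, 7, -4)
  hex 23: (-4, 7, -3)
  hex 24: (-5, 7, -2)
  hex 25: (-6, 7, -1)
  hex 26: (-6, 6, 0)
  hex 27: (-6, 5, 1)
  hex 28: (-6, 4, 2)
  hex 29: (-6, 3, 3)
Sorted: 30 hexes.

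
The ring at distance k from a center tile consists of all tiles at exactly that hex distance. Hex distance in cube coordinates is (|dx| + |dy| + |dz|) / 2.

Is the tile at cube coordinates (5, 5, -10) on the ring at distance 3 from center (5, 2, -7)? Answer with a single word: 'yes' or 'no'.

|px - cx| = |5 - 5| = 0
|py - cy| = |5 - 2| = 3
|pz - cz| = |-10 - (-7)| = 3
distance = (0+3+3)/2 = 6/2 = 3
radius = 3; distance == radius -> yes

Answer: yes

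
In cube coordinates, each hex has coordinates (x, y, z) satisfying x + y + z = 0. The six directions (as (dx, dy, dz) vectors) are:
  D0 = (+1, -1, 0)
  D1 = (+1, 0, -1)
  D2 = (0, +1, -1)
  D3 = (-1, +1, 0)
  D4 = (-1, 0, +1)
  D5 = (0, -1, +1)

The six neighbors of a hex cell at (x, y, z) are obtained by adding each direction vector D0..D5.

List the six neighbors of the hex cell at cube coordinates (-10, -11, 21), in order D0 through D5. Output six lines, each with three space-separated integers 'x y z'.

Center: (-10, -11, 21). Add each direction:
  D0: (-10, -11, 21) + (1, -1, 0) = (-9, -12, 21)
  D1: (-10, -11, 21) + (1, 0, -1) = (-9, -11, 20)
  D2: (-10, -11, 21) + (0, 1, -1) = (-10, -10, 20)
  D3: (-10, -11, 21) + (-1, 1, 0) = (-11, -10, 21)
  D4: (-10, -11, 21) + (-1, 0, 1) = (-11, -11, 22)
  D5: (-10, -11, 21) + (0, -1, 1) = (-10, -12, 22)

Answer: -9 -12 21
-9 -11 20
-10 -10 20
-11 -10 21
-11 -11 22
-10 -12 22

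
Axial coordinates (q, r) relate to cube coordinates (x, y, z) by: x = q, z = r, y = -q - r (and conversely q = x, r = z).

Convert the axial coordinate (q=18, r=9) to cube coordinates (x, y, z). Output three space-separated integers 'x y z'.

x = q = 18
z = r = 9
y = -x - z = -(18) - (9) = -27

Answer: 18 -27 9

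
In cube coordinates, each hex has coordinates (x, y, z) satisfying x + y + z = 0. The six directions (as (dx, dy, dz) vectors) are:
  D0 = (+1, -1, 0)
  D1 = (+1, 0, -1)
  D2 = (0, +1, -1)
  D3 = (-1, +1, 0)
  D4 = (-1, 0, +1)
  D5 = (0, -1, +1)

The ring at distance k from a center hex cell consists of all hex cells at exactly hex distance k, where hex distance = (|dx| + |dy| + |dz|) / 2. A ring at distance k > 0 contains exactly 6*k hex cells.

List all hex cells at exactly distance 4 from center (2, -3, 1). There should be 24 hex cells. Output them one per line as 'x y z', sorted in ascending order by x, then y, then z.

Answer: -2 -3 5
-2 -2 4
-2 -1 3
-2 0 2
-2 1 1
-1 -4 5
-1 1 0
0 -5 5
0 1 -1
1 -6 5
1 1 -2
2 -7 5
2 1 -3
3 -7 4
3 0 -3
4 -7 3
4 -1 -3
5 -7 2
5 -2 -3
6 -7 1
6 -6 0
6 -5 -1
6 -4 -2
6 -3 -3

Derivation:
Walk ring at distance 4 from (2, -3, 1):
Start at center + D4*4 = (-2, -3, 5)
  hex 0: (-2, -3, 5)
  hex 1: (-1, -4, 5)
  hex 2: (0, -5, 5)
  hex 3: (1, -6, 5)
  hex 4: (2, -7, 5)
  hex 5: (3, -7, 4)
  hex 6: (4, -7, 3)
  hex 7: (5, -7, 2)
  hex 8: (6, -7, 1)
  hex 9: (6, -6, 0)
  hex 10: (6, -5, -1)
  hex 11: (6, -4, -2)
  hex 12: (6, -3, -3)
  hex 13: (5, -2, -3)
  hex 14: (4, -1, -3)
  hex 15: (3, 0, -3)
  hex 16: (2, 1, -3)
  hex 17: (1, 1, -2)
  hex 18: (0, 1, -1)
  hex 19: (-1, 1, 0)
  hex 20: (-2, 1, 1)
  hex 21: (-2, 0, 2)
  hex 22: (-2, -1, 3)
  hex 23: (-2, -2, 4)
Sorted: 24 hexes.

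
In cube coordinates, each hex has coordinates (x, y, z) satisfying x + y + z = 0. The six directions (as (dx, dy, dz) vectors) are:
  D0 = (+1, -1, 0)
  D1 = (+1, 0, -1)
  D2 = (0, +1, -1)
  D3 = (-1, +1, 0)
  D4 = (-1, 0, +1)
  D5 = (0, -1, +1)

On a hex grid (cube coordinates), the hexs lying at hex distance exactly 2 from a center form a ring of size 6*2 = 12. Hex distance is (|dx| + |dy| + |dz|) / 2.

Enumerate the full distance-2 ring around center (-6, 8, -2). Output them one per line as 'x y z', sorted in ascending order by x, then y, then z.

Answer: -8 8 0
-8 9 -1
-8 10 -2
-7 7 0
-7 10 -3
-6 6 0
-6 10 -4
-5 6 -1
-5 9 -4
-4 6 -2
-4 7 -3
-4 8 -4

Derivation:
Walk ring at distance 2 from (-6, 8, -2):
Start at center + D4*2 = (-8, 8, 0)
  hex 0: (-8, 8, 0)
  hex 1: (-7, 7, 0)
  hex 2: (-6, 6, 0)
  hex 3: (-5, 6, -1)
  hex 4: (-4, 6, -2)
  hex 5: (-4, 7, -3)
  hex 6: (-4, 8, -4)
  hex 7: (-5, 9, -4)
  hex 8: (-6, 10, -4)
  hex 9: (-7, 10, -3)
  hex 10: (-8, 10, -2)
  hex 11: (-8, 9, -1)
Sorted: 12 hexes.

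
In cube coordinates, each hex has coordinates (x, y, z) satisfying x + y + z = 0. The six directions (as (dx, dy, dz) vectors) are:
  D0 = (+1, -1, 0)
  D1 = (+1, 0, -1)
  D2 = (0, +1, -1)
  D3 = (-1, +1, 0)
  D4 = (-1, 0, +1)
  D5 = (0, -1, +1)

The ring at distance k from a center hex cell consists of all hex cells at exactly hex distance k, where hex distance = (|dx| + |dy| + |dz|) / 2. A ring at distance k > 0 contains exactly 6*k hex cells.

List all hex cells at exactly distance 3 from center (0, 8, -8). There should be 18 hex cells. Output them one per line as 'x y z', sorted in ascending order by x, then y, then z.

Answer: -3 8 -5
-3 9 -6
-3 10 -7
-3 11 -8
-2 7 -5
-2 11 -9
-1 6 -5
-1 11 -10
0 5 -5
0 11 -11
1 5 -6
1 10 -11
2 5 -7
2 9 -11
3 5 -8
3 6 -9
3 7 -10
3 8 -11

Derivation:
Walk ring at distance 3 from (0, 8, -8):
Start at center + D4*3 = (-3, 8, -5)
  hex 0: (-3, 8, -5)
  hex 1: (-2, 7, -5)
  hex 2: (-1, 6, -5)
  hex 3: (0, 5, -5)
  hex 4: (1, 5, -6)
  hex 5: (2, 5, -7)
  hex 6: (3, 5, -8)
  hex 7: (3, 6, -9)
  hex 8: (3, 7, -10)
  hex 9: (3, 8, -11)
  hex 10: (2, 9, -11)
  hex 11: (1, 10, -11)
  hex 12: (0, 11, -11)
  hex 13: (-1, 11, -10)
  hex 14: (-2, 11, -9)
  hex 15: (-3, 11, -8)
  hex 16: (-3, 10, -7)
  hex 17: (-3, 9, -6)
Sorted: 18 hexes.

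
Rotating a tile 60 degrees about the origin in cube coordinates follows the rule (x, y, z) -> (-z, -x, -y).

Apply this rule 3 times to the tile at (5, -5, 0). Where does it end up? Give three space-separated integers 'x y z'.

Start: (5, -5, 0)
Step 1: (5, -5, 0) -> (-(0), -(5), -(-5)) = (0, -5, 5)
Step 2: (0, -5, 5) -> (-(5), -(0), -(-5)) = (-5, 0, 5)
Step 3: (-5, 0, 5) -> (-(5), -(-5), -(0)) = (-5, 5, 0)

Answer: -5 5 0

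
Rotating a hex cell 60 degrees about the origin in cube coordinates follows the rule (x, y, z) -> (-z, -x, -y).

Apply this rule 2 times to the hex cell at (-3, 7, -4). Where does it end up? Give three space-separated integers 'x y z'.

Start: (-3, 7, -4)
Step 1: (-3, 7, -4) -> (-(-4), -(-3), -(7)) = (4, 3, -7)
Step 2: (4, 3, -7) -> (-(-7), -(4), -(3)) = (7, -4, -3)

Answer: 7 -4 -3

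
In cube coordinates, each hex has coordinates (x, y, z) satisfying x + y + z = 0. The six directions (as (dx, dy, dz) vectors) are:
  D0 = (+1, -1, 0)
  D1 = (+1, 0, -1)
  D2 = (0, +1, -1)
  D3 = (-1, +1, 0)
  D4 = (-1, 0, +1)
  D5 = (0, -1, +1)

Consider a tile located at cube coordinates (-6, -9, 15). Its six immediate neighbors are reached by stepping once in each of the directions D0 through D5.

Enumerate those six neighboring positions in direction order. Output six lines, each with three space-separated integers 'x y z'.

Answer: -5 -10 15
-5 -9 14
-6 -8 14
-7 -8 15
-7 -9 16
-6 -10 16

Derivation:
Center: (-6, -9, 15). Add each direction:
  D0: (-6, -9, 15) + (1, -1, 0) = (-5, -10, 15)
  D1: (-6, -9, 15) + (1, 0, -1) = (-5, -9, 14)
  D2: (-6, -9, 15) + (0, 1, -1) = (-6, -8, 14)
  D3: (-6, -9, 15) + (-1, 1, 0) = (-7, -8, 15)
  D4: (-6, -9, 15) + (-1, 0, 1) = (-7, -9, 16)
  D5: (-6, -9, 15) + (0, -1, 1) = (-6, -10, 16)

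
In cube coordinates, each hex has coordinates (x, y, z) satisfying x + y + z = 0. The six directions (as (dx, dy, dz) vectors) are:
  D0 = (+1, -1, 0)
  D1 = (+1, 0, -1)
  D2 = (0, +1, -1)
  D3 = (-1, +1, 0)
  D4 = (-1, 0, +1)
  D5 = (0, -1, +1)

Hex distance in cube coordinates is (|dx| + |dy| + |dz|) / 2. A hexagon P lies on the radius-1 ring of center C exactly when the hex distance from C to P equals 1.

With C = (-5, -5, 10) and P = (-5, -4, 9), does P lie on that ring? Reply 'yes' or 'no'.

Answer: yes

Derivation:
|px - cx| = |-5 - (-5)| = 0
|py - cy| = |-4 - (-5)| = 1
|pz - cz| = |9 - 10| = 1
distance = (0+1+1)/2 = 2/2 = 1
radius = 1; distance == radius -> yes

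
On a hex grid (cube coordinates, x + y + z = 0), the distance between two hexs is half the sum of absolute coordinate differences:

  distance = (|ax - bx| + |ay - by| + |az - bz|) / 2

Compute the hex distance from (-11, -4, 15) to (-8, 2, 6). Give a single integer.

|ax - bx| = |-11 - (-8)| = 3
|ay - by| = |-4 - 2| = 6
|az - bz| = |15 - 6| = 9
distance = (3 + 6 + 9) / 2 = 18 / 2 = 9

Answer: 9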